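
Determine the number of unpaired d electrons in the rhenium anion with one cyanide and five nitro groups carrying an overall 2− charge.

Each cyanide is −1; each nitro (N-bound nitrite) is −1; balancing the −2 overall charge requires Re(IV).
Re sits in group 7, so the d-electron count is 7 − 4 = 3.
In an octahedral field the d³ configuration is t₂g³e_g⁰ (only one arrangement possible), giving 3 unpaired electrons.

3 unpaired electrons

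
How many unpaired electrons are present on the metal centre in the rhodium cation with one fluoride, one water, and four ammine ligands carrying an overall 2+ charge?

0

Summing ligand charges against the +2 overall charge gives an oxidation state of +3 for rhodium.
Rh sits in group 9, so the d-electron count is 9 − 3 = 6.
The spin state decides the count: a 4d ion has a large Δₒ and is invariably low-spin.
An octahedral low-spin d⁶ ion is t₂g⁶e_g⁰, giving 0 unpaired electrons.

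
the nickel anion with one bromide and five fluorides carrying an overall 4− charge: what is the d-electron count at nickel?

d8

Ligand charges: each bromide is −1; each fluoride is −1. With an overall charge of −4 the nickel centre must be in the +2 oxidation state.
Nickel is a group-10 element; Ni(II) is therefore d⁸.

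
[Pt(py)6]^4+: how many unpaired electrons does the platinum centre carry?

Summing ligand charges against the +4 overall charge gives an oxidation state of +4 for platinum.
Pt sits in group 10, so the d-electron count is 10 − 4 = 6.
The spin state decides the count: a 5d ion has a large Δₒ and is invariably low-spin.
An octahedral low-spin d⁶ ion is t₂g⁶e_g⁰, giving 0 unpaired electrons.

0 unpaired electrons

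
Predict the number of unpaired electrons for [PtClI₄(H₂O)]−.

0

Ligand charges: each chloride is −1; each iodide is −1; water is neutral. With an overall charge of −1 the platinum centre must be in the +4 oxidation state.
Platinum is a group-10 element; Pt(IV) is therefore d⁶.
The spin state decides the count: a 5d ion has a large Δₒ and is invariably low-spin.
An octahedral low-spin d⁶ ion is t₂g⁶e_g⁰, giving 0 unpaired electrons.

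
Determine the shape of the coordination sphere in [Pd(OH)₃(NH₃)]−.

Each hydroxide is −1; ammonia is neutral; balancing the −1 overall charge requires Pd(II).
Pd sits in group 10, so the d-electron count is 10 − 2 = 8.
With 4 monodentate ligands the coordination number is 4.
A 4d d⁸ ion has a large crystal-field splitting; square planar leaves the high-energy d_{x²−y²} orbital empty and maximises CFSE.

square planar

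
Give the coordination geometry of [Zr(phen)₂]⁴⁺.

1,10-phenanthroline is neutral; balancing the +4 overall charge requires Zr(IV).
Zirconium is a group-4 element; Zr(IV) is therefore d⁰.
Counting donor atoms: 2×1,10-phenanthroline (bidentate) → 4 donors. Coordination number = 4.
A d⁰ ion has no crystal-field stabilisation preference between square planar and tetrahedral, so four ligands adopt the sterically favoured tetrahedral geometry.

tetrahedral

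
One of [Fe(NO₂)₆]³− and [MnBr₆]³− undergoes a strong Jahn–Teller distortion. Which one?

[MnBr₆]³−

[Fe(NO₂)₆]³−: Ligand charges: each nitro (N-bound nitrite) is −1. With an overall charge of −3 the iron centre must be in the +3 oxidation state. Group 8 minus oxidation state 3 gives a d⁵ configuration. Nitro (N-bound nitrite) is a strong-field ligand (high in the spectrochemical series) for a first-row metal, so the complex is low-spin. The d⁵ configuration leaves the e_g set evenly filled (or empty) — no strong Jahn–Teller driving force.
[MnBr₆]³−: Each bromide is −1; balancing the −3 overall charge requires Mn(III). Group 7 minus oxidation state 3 gives a d⁴ configuration. Bromide is a weak-field ligand for a first-row metal, so the complex is high-spin. The t₂g³e_g¹ (high-spin) configuration has an unevenly filled e_g set; the Jahn–Teller theorem predicts a tetragonal distortion (typically axial elongation) to lift the degeneracy.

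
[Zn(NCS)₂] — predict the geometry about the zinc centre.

Summing ligand charges against the 0 overall charge gives an oxidation state of +2 for zinc.
Zn sits in group 12, so the d-electron count is 12 − 2 = 10.
Coordination number: 2.
A d¹⁰ ion with only two ligands adopts a linear arrangement (sp hybridisation; no CFSE preference).

linear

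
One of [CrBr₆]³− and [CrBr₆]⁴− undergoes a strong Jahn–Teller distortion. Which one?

[CrBr₆]³−: Summing ligand charges against the −3 overall charge gives an oxidation state of +3 for chromium. Chromium is a group-6 element; Cr(III) is therefore d³. The d³ configuration leaves the e_g set evenly filled (or empty) — no strong Jahn–Teller driving force.
[CrBr₆]⁴−: Summing ligand charges against the −4 overall charge gives an oxidation state of +2 for chromium. Cr sits in group 6, so the d-electron count is 6 − 2 = 4. Bromide is a weak-field ligand for a first-row metal, so the complex is high-spin. The t₂g³e_g¹ (high-spin) configuration has an unevenly filled e_g set; the Jahn–Teller theorem predicts a tetragonal distortion (typically axial elongation) to lift the degeneracy.

[CrBr₆]⁴−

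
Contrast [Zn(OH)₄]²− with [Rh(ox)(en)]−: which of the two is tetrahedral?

For [Zn(OH)₄]²−: Each hydroxide is −1; balancing the −2 overall charge requires Zn(II). Zn sits in group 12, so the d-electron count is 12 − 2 = 10. A d¹⁰ ion has no crystal-field stabilisation preference between square planar and tetrahedral, so four ligands adopt the sterically favoured tetrahedral geometry. → tetrahedral.
For [Rh(ox)(en)]−: Summing ligand charges against the −1 overall charge gives an oxidation state of +1 for rhodium. Group 9 minus oxidation state 1 gives a d⁸ configuration. A 4d d⁸ ion has a large crystal-field splitting; square planar leaves the high-energy d_{x²−y²} orbital empty and maximises CFSE. → square planar.

[Zn(OH)₄]²−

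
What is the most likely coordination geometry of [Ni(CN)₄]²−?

Each cyanide is −1; balancing the −2 overall charge requires Ni(II).
Nickel is a group-10 element; Ni(II) is therefore d⁸.
With 4 monodentate ligands the coordination number is 4.
Cyanide is a strong-field ligand (high in the spectrochemical series).
A 3d d⁸ ion with strong-field ligands gains enough CFSE to favour square planar over tetrahedral.

square planar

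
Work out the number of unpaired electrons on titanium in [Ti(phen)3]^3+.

1

1,10-phenanthroline is neutral; balancing the +3 overall charge requires Ti(III).
Group 4 minus oxidation state 3 gives a d¹ configuration.
Counting donor atoms: 3×1,10-phenanthroline (bidentate) → 6 donors. Coordination number = 6.
In an octahedral field the d¹ configuration is t₂g¹e_g⁰ (only one arrangement possible), giving 1 unpaired electron.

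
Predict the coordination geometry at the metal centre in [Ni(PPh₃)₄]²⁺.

Summing ligand charges against the +2 overall charge gives an oxidation state of +2 for nickel.
Ni sits in group 10, so the d-electron count is 10 − 2 = 8.
Coordination number: 4.
Triphenylphosphine is a strong-field ligand (high in the spectrochemical series).
A 3d d⁸ ion with strong-field ligands gains enough CFSE to favour square planar over tetrahedral.

square planar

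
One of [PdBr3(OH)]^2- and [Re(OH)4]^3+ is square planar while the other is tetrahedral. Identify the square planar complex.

For [PdBr3(OH)]^2-: Summing ligand charges against the −2 overall charge gives an oxidation state of +2 for palladium. Pd sits in group 10, so the d-electron count is 10 − 2 = 8. A 4d d⁸ ion has a large crystal-field splitting; square planar leaves the high-energy d_{x²−y²} orbital empty and maximises CFSE. → square planar.
For [Re(OH)4]^3+: Each hydroxide is −1; balancing the +3 overall charge requires Re(VII). Re sits in group 7, so the d-electron count is 7 − 7 = 0. A d⁰ ion has no crystal-field stabilisation preference between square planar and tetrahedral, so four ligands adopt the sterically favoured tetrahedral geometry. → tetrahedral.

[PdBr3(OH)]^2-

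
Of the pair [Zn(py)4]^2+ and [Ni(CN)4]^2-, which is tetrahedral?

[Zn(py)4]^2+

For [Zn(py)4]^2+: Ligand charges: pyridine is neutral. With an overall charge of +2 the zinc centre must be in the +2 oxidation state. Zinc is a group-12 element; Zn(II) is therefore d¹⁰. A d¹⁰ ion has no crystal-field stabilisation preference between square planar and tetrahedral, so four ligands adopt the sterically favoured tetrahedral geometry. → tetrahedral.
For [Ni(CN)4]^2-: Each cyanide is −1; balancing the −2 overall charge requires Ni(II). Nickel is a group-10 element; Ni(II) is therefore d⁸. Cyanide is a strong-field ligand (high in the spectrochemical series). A 3d d⁸ ion with strong-field ligands gains enough CFSE to favour square planar over tetrahedral. → square planar.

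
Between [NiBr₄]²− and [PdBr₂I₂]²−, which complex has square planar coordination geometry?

For [NiBr₄]²−: Summing ligand charges against the −2 overall charge gives an oxidation state of +2 for nickel. Nickel is a group-10 element; Ni(II) is therefore d⁸. Bromide is a weak-field ligand. With weak-field ligands the CFSE gain from square planar is small, so a 3d d⁸ ion takes the sterically preferred tetrahedral geometry. → tetrahedral.
For [PdBr₂I₂]²−: Each bromide is −1; each iodide is −1; balancing the −2 overall charge requires Pd(II). Group 10 minus oxidation state 2 gives a d⁸ configuration. A 4d d⁸ ion has a large crystal-field splitting; square planar leaves the high-energy d_{x²−y²} orbital empty and maximises CFSE. → square planar.

[PdBr₂I₂]²−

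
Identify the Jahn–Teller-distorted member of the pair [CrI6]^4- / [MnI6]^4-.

[CrI6]^4-: Ligand charges: each iodide is −1. With an overall charge of −4 the chromium centre must be in the +2 oxidation state. Cr sits in group 6, so the d-electron count is 6 − 2 = 4. Iodide is a weak-field ligand for a first-row metal, so the complex is high-spin. The t₂g³e_g¹ (high-spin) configuration has an unevenly filled e_g set; the Jahn–Teller theorem predicts a tetragonal distortion (typically axial elongation) to lift the degeneracy.
[MnI6]^4-: Ligand charges: each iodide is −1. With an overall charge of −4 the manganese centre must be in the +2 oxidation state. Manganese is a group-7 element; Mn(II) is therefore d⁵. Iodide is a weak-field ligand for a first-row metal, so the complex is high-spin. The d⁵ configuration leaves the e_g set evenly filled (or empty) — no strong Jahn–Teller driving force.

[CrI6]^4-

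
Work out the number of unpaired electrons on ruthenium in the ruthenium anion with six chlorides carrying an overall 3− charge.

1

Ligand charges: each chloride is −1. With an overall charge of −3 the ruthenium centre must be in the +3 oxidation state.
Ru sits in group 8, so the d-electron count is 8 − 3 = 5.
The spin state decides the count: a 4d ion has a large Δₒ and is invariably low-spin.
An octahedral low-spin d⁵ ion is t₂g⁵e_g⁰, giving 1 unpaired electron.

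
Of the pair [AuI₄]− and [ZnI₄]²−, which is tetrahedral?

[ZnI₄]²−

For [AuI₄]−: Each iodide is −1; balancing the −1 overall charge requires Au(III). Group 11 minus oxidation state 3 gives a d⁸ configuration. A 5d d⁸ ion has a large crystal-field splitting; square planar leaves the high-energy d_{x²−y²} orbital empty and maximises CFSE. → square planar.
For [ZnI₄]²−: Ligand charges: each iodide is −1. With an overall charge of −2 the zinc centre must be in the +2 oxidation state. Zinc is a group-12 element; Zn(II) is therefore d¹⁰. A d¹⁰ ion has no crystal-field stabilisation preference between square planar and tetrahedral, so four ligands adopt the sterically favoured tetrahedral geometry. → tetrahedral.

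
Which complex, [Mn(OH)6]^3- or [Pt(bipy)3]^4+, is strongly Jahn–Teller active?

[Mn(OH)6]^3-

[Mn(OH)6]^3-: Each hydroxide is −1; balancing the −3 overall charge requires Mn(III). Mn sits in group 7, so the d-electron count is 7 − 3 = 4. Hydroxide is a weak-field ligand for a first-row metal, so the complex is high-spin. The t₂g³e_g¹ (high-spin) configuration has an unevenly filled e_g set; the Jahn–Teller theorem predicts a tetragonal distortion (typically axial elongation) to lift the degeneracy.
[Pt(bipy)3]^4+: Summing ligand charges against the +4 overall charge gives an oxidation state of +4 for platinum. Pt sits in group 10, so the d-electron count is 10 − 4 = 6. A 5d ion has a large Δₒ and is invariably low-spin. The d⁶ configuration leaves the e_g set evenly filled (or empty) — no strong Jahn–Teller driving force.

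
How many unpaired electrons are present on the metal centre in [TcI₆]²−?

3 unpaired electrons

Each iodide is −1; balancing the −2 overall charge requires Tc(IV).
Group 7 minus oxidation state 4 gives a d³ configuration.
In an octahedral field the d³ configuration is t₂g³e_g⁰ (only one arrangement possible), giving 3 unpaired electrons.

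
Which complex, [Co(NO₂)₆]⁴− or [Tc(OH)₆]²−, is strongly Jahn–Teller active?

[Co(NO₂)₆]⁴−: Each nitro (N-bound nitrite) is −1; balancing the −4 overall charge requires Co(II). Cobalt is a group-9 element; Co(II) is therefore d⁷. Nitro (N-bound nitrite) is a strong-field ligand (high in the spectrochemical series) for a first-row metal, so the complex is low-spin. The t₂g⁶e_g¹ (low-spin) configuration has an unevenly filled e_g set; the Jahn–Teller theorem predicts a tetragonal distortion (typically axial elongation) to lift the degeneracy.
[Tc(OH)₆]²−: Each hydroxide is −1; balancing the −2 overall charge requires Tc(IV). Technetium is a group-7 element; Tc(IV) is therefore d³. The d³ configuration leaves the e_g set evenly filled (or empty) — no strong Jahn–Teller driving force.

[Co(NO₂)₆]⁴−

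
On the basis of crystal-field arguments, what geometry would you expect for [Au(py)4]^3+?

square planar

Ligand charges: pyridine is neutral. With an overall charge of +3 the gold centre must be in the +3 oxidation state.
Gold is a group-11 element; Au(III) is therefore d⁸.
With 4 monodentate ligands the coordination number is 4.
A 5d d⁸ ion has a large crystal-field splitting; square planar leaves the high-energy d_{x²−y²} orbital empty and maximises CFSE.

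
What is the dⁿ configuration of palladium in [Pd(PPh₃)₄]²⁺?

Ligand charges: triphenylphosphine is neutral. With an overall charge of +2 the palladium centre must be in the +2 oxidation state.
Pd sits in group 10, so the d-electron count is 10 − 2 = 8.

d⁸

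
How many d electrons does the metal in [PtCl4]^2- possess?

Summing ligand charges against the −2 overall charge gives an oxidation state of +2 for platinum.
Group 10 minus oxidation state 2 gives a d⁸ configuration.

d⁸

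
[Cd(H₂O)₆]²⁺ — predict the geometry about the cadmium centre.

Water is neutral; balancing the +2 overall charge requires Cd(II).
Group 12 minus oxidation state 2 gives a d¹⁰ configuration.
With 6 monodentate ligands the coordination number is 6.
Six donors around a single metal centre give an octahedral coordination sphere.

octahedral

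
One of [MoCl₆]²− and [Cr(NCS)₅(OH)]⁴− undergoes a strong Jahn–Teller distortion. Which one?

[Cr(NCS)₅(OH)]⁴−

[MoCl₆]²−: Ligand charges: each chloride is −1. With an overall charge of −2 the molybdenum centre must be in the +4 oxidation state. Mo sits in group 6, so the d-electron count is 6 − 4 = 2. The d² configuration leaves the e_g set evenly filled (or empty) — no strong Jahn–Teller driving force.
[Cr(NCS)₅(OH)]⁴−: Each isothiocyanate is −1; each hydroxide is −1; balancing the −4 overall charge requires Cr(II). Group 6 minus oxidation state 2 gives a d⁴ configuration. Hydroxide and isothiocyanate are weak-field ligands for a first-row metal, so the complex is high-spin. The t₂g³e_g¹ (high-spin) configuration has an unevenly filled e_g set; the Jahn–Teller theorem predicts a tetragonal distortion (typically axial elongation) to lift the degeneracy.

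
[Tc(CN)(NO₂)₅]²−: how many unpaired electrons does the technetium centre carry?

Each cyanide is −1; each nitro (N-bound nitrite) is −1; balancing the −2 overall charge requires Tc(IV).
Group 7 minus oxidation state 4 gives a d³ configuration.
In an octahedral field the d³ configuration is t₂g³e_g⁰ (only one arrangement possible), giving 3 unpaired electrons.

3 unpaired electrons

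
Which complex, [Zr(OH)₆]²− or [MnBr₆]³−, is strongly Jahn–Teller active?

[Zr(OH)₆]²−: Summing ligand charges against the −2 overall charge gives an oxidation state of +4 for zirconium. Zirconium is a group-4 element; Zr(IV) is therefore d⁰. The d⁰ configuration leaves the e_g set evenly filled (or empty) — no strong Jahn–Teller driving force.
[MnBr₆]³−: Ligand charges: each bromide is −1. With an overall charge of −3 the manganese centre must be in the +3 oxidation state. Group 7 minus oxidation state 3 gives a d⁴ configuration. Bromide is a weak-field ligand for a first-row metal, so the complex is high-spin. The t₂g³e_g¹ (high-spin) configuration has an unevenly filled e_g set; the Jahn–Teller theorem predicts a tetragonal distortion (typically axial elongation) to lift the degeneracy.

[MnBr₆]³−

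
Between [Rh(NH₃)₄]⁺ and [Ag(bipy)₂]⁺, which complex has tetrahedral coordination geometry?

For [Rh(NH₃)₄]⁺: Summing ligand charges against the +1 overall charge gives an oxidation state of +1 for rhodium. Rhodium is a group-9 element; Rh(I) is therefore d⁸. A 4d d⁸ ion has a large crystal-field splitting; square planar leaves the high-energy d_{x²−y²} orbital empty and maximises CFSE. → square planar.
For [Ag(bipy)₂]⁺: Summing ligand charges against the +1 overall charge gives an oxidation state of +1 for silver. Silver is a group-11 element; Ag(I) is therefore d¹⁰. A d¹⁰ ion has no crystal-field stabilisation preference between square planar and tetrahedral, so four ligands adopt the sterically favoured tetrahedral geometry. → tetrahedral.

[Ag(bipy)₂]⁺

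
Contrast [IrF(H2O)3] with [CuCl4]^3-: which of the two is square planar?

[IrF(H2O)3]

For [IrF(H2O)3]: Each fluoride is −1; water is neutral; balancing the 0 overall charge requires Ir(I). Ir sits in group 9, so the d-electron count is 9 − 1 = 8. A 5d d⁸ ion has a large crystal-field splitting; square planar leaves the high-energy d_{x²−y²} orbital empty and maximises CFSE. → square planar.
For [CuCl4]^3-: Summing ligand charges against the −3 overall charge gives an oxidation state of +1 for copper. Cu sits in group 11, so the d-electron count is 11 − 1 = 10. A d¹⁰ ion has no crystal-field stabilisation preference between square planar and tetrahedral, so four ligands adopt the sterically favoured tetrahedral geometry. → tetrahedral.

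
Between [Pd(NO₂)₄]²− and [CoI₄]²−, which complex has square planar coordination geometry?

For [Pd(NO₂)₄]²−: Summing ligand charges against the −2 overall charge gives an oxidation state of +2 for palladium. Group 10 minus oxidation state 2 gives a d⁸ configuration. A 4d d⁸ ion has a large crystal-field splitting; square planar leaves the high-energy d_{x²−y²} orbital empty and maximises CFSE. → square planar.
For [CoI₄]²−: Summing ligand charges against the −2 overall charge gives an oxidation state of +2 for cobalt. Group 9 minus oxidation state 2 gives a d⁷ configuration. For a high-spin 3d d⁷ ion with weak-field ligands the small Δₜ gives little square-planar CFSE advantage, so four ligands adopt the sterically favoured tetrahedral geometry. → tetrahedral.

[Pd(NO₂)₄]²−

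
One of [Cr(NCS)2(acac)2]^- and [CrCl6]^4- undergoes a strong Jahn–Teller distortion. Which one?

[Cr(NCS)2(acac)2]^-: Ligand charges: each isothiocyanate is −1; each acetylacetonate is −1. With an overall charge of −1 the chromium centre must be in the +3 oxidation state. Chromium is a group-6 element; Cr(III) is therefore d³. The d³ configuration leaves the e_g set evenly filled (or empty) — no strong Jahn–Teller driving force.
[CrCl6]^4-: Ligand charges: each chloride is −1. With an overall charge of −4 the chromium centre must be in the +2 oxidation state. Group 6 minus oxidation state 2 gives a d⁴ configuration. Chloride is a weak-field ligand for a first-row metal, so the complex is high-spin. The t₂g³e_g¹ (high-spin) configuration has an unevenly filled e_g set; the Jahn–Teller theorem predicts a tetragonal distortion (typically axial elongation) to lift the degeneracy.

[CrCl6]^4-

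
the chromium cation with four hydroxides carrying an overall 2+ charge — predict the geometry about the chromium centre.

Each hydroxide is −1; balancing the +2 overall charge requires Cr(VI).
Cr sits in group 6, so the d-electron count is 6 − 6 = 0.
With 4 monodentate ligands the coordination number is 4.
A d⁰ ion has no crystal-field stabilisation preference between square planar and tetrahedral, so four ligands adopt the sterically favoured tetrahedral geometry.

tetrahedral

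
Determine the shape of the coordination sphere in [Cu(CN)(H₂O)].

linear

Ligand charges: each cyanide is −1; water is neutral. With an overall charge of 0 the copper centre must be in the +1 oxidation state.
Group 11 minus oxidation state 1 gives a d¹⁰ configuration.
With 2 monodentate ligands the coordination number is 2.
A d¹⁰ ion with only two ligands adopts a linear arrangement (sp hybridisation; no CFSE preference).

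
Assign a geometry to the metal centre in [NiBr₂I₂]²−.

Ligand charges: each bromide is −1; each iodide is −1. With an overall charge of −2 the nickel centre must be in the +2 oxidation state.
Ni sits in group 10, so the d-electron count is 10 − 2 = 8.
Coordination number: 4.
Bromide and iodide are weak-field ligands.
With weak-field ligands the CFSE gain from square planar is small, so a 3d d⁸ ion takes the sterically preferred tetrahedral geometry.

tetrahedral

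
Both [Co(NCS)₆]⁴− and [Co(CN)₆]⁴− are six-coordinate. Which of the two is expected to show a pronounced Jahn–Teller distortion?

[Co(NCS)₆]⁴−: Summing ligand charges against the −4 overall charge gives an oxidation state of +2 for cobalt. Group 9 minus oxidation state 2 gives a d⁷ configuration. Isothiocyanate is a weak-field ligand for a first-row metal, so the complex is high-spin. The d⁷ configuration leaves the e_g set evenly filled (or empty) — no strong Jahn–Teller driving force.
[Co(CN)₆]⁴−: Each cyanide is −1; balancing the −4 overall charge requires Co(II). Group 9 minus oxidation state 2 gives a d⁷ configuration. Cyanide is a strong-field ligand (high in the spectrochemical series) for a first-row metal, so the complex is low-spin. The t₂g⁶e_g¹ (low-spin) configuration has an unevenly filled e_g set; the Jahn–Teller theorem predicts a tetragonal distortion (typically axial elongation) to lift the degeneracy.

[Co(CN)₆]⁴−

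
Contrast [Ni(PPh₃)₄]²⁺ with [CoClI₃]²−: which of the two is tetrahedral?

For [Ni(PPh₃)₄]²⁺: Summing ligand charges against the +2 overall charge gives an oxidation state of +2 for nickel. Nickel is a group-10 element; Ni(II) is therefore d⁸. Triphenylphosphine is a strong-field ligand (high in the spectrochemical series). A 3d d⁸ ion with strong-field ligands gains enough CFSE to favour square planar over tetrahedral. → square planar.
For [CoClI₃]²−: Ligand charges: each chloride is −1; each iodide is −1. With an overall charge of −2 the cobalt centre must be in the +2 oxidation state. Cobalt is a group-9 element; Co(II) is therefore d⁷. For a high-spin 3d d⁷ ion with weak-field ligands the small Δₜ gives little square-planar CFSE advantage, so four ligands adopt the sterically favoured tetrahedral geometry. → tetrahedral.

[CoClI₃]²−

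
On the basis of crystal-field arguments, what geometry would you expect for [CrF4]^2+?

tetrahedral

Summing ligand charges against the +2 overall charge gives an oxidation state of +6 for chromium.
Cr sits in group 6, so the d-electron count is 6 − 6 = 0.
Coordination number: 4.
A d⁰ ion has no crystal-field stabilisation preference between square planar and tetrahedral, so four ligands adopt the sterically favoured tetrahedral geometry.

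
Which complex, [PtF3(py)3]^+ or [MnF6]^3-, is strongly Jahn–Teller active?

[MnF6]^3-

[PtF3(py)3]^+: Ligand charges: each fluoride is −1; pyridine is neutral. With an overall charge of +1 the platinum centre must be in the +4 oxidation state. Pt sits in group 10, so the d-electron count is 10 − 4 = 6. A 5d ion has a large Δₒ and is invariably low-spin. The d⁶ configuration leaves the e_g set evenly filled (or empty) — no strong Jahn–Teller driving force.
[MnF6]^3-: Each fluoride is −1; balancing the −3 overall charge requires Mn(III). Mn sits in group 7, so the d-electron count is 7 − 3 = 4. Fluoride is a weak-field ligand for a first-row metal, so the complex is high-spin. The t₂g³e_g¹ (high-spin) configuration has an unevenly filled e_g set; the Jahn–Teller theorem predicts a tetragonal distortion (typically axial elongation) to lift the degeneracy.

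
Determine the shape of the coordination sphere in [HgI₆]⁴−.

Ligand charges: each iodide is −1. With an overall charge of −4 the mercury centre must be in the +2 oxidation state.
Hg sits in group 12, so the d-electron count is 12 − 2 = 10.
Coordination number: 6.
Six donors around a single metal centre give an octahedral coordination sphere.

octahedral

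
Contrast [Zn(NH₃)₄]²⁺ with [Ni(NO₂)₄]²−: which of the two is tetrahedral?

For [Zn(NH₃)₄]²⁺: Ammonia is neutral; balancing the +2 overall charge requires Zn(II). Group 12 minus oxidation state 2 gives a d¹⁰ configuration. A d¹⁰ ion has no crystal-field stabilisation preference between square planar and tetrahedral, so four ligands adopt the sterically favoured tetrahedral geometry. → tetrahedral.
For [Ni(NO₂)₄]²−: Summing ligand charges against the −2 overall charge gives an oxidation state of +2 for nickel. Group 10 minus oxidation state 2 gives a d⁸ configuration. Nitro (N-bound nitrite) is a strong-field ligand (high in the spectrochemical series). A 3d d⁸ ion with strong-field ligands gains enough CFSE to favour square planar over tetrahedral. → square planar.

[Zn(NH₃)₄]²⁺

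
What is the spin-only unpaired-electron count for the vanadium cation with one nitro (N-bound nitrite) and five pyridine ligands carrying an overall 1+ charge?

Each nitro (N-bound nitrite) is −1; pyridine is neutral; balancing the +1 overall charge requires V(II).
V sits in group 5, so the d-electron count is 5 − 2 = 3.
In an octahedral field the d³ configuration is t₂g³e_g⁰ (only one arrangement possible), giving 3 unpaired electrons.

3 unpaired electrons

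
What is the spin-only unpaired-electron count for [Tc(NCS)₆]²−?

3 unpaired electrons

Summing ligand charges against the −2 overall charge gives an oxidation state of +4 for technetium.
Group 7 minus oxidation state 4 gives a d³ configuration.
In an octahedral field the d³ configuration is t₂g³e_g⁰ (only one arrangement possible), giving 3 unpaired electrons.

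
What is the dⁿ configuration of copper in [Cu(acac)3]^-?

Each acetylacetonate is −1; balancing the −1 overall charge requires Cu(II).
Group 11 minus oxidation state 2 gives a d⁹ configuration.

d9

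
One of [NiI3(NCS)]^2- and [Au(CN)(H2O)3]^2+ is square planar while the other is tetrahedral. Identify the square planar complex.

[Au(CN)(H2O)3]^2+

For [NiI3(NCS)]^2-: Each iodide is −1; each isothiocyanate is −1; balancing the −2 overall charge requires Ni(II). Ni sits in group 10, so the d-electron count is 10 − 2 = 8. Iodide and isothiocyanate are weak-field ligands. With weak-field ligands the CFSE gain from square planar is small, so a 3d d⁸ ion takes the sterically preferred tetrahedral geometry. → tetrahedral.
For [Au(CN)(H2O)3]^2+: Each cyanide is −1; water is neutral; balancing the +2 overall charge requires Au(III). Gold is a group-11 element; Au(III) is therefore d⁸. A 5d d⁸ ion has a large crystal-field splitting; square planar leaves the high-energy d_{x²−y²} orbital empty and maximises CFSE. → square planar.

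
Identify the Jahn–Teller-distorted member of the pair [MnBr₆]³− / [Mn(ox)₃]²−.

[MnBr₆]³−

[MnBr₆]³−: Each bromide is −1; balancing the −3 overall charge requires Mn(III). Mn sits in group 7, so the d-electron count is 7 − 3 = 4. Bromide is a weak-field ligand for a first-row metal, so the complex is high-spin. The t₂g³e_g¹ (high-spin) configuration has an unevenly filled e_g set; the Jahn–Teller theorem predicts a tetragonal distortion (typically axial elongation) to lift the degeneracy.
[Mn(ox)₃]²−: Summing ligand charges against the −2 overall charge gives an oxidation state of +4 for manganese. Group 7 minus oxidation state 4 gives a d³ configuration. The d³ configuration leaves the e_g set evenly filled (or empty) — no strong Jahn–Teller driving force.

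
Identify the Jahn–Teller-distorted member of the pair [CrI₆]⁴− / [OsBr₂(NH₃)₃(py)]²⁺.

[CrI₆]⁴−: Ligand charges: each iodide is −1. With an overall charge of −4 the chromium centre must be in the +2 oxidation state. Cr sits in group 6, so the d-electron count is 6 − 2 = 4. Iodide is a weak-field ligand for a first-row metal, so the complex is high-spin. The t₂g³e_g¹ (high-spin) configuration has an unevenly filled e_g set; the Jahn–Teller theorem predicts a tetragonal distortion (typically axial elongation) to lift the degeneracy.
[OsBr₂(NH₃)₃(py)]²⁺: Summing ligand charges against the +2 overall charge gives an oxidation state of +4 for osmium. Os sits in group 8, so the d-electron count is 8 − 4 = 4. A 5d ion has a large Δₒ and is invariably low-spin. The d⁴ configuration leaves the e_g set evenly filled (or empty) — no strong Jahn–Teller driving force.

[CrI₆]⁴−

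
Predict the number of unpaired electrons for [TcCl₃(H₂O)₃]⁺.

3 unpaired electrons

Ligand charges: each chloride is −1; water is neutral. With an overall charge of +1 the technetium centre must be in the +4 oxidation state.
Technetium is a group-7 element; Tc(IV) is therefore d³.
In an octahedral field the d³ configuration is t₂g³e_g⁰ (only one arrangement possible), giving 3 unpaired electrons.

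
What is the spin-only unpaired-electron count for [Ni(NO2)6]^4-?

2 unpaired electrons

Each nitro (N-bound nitrite) is −1; balancing the −4 overall charge requires Ni(II).
Nickel is a group-10 element; Ni(II) is therefore d⁸.
In an octahedral field the d⁸ configuration is t₂g⁶e_g² (only one arrangement possible), giving 2 unpaired electrons.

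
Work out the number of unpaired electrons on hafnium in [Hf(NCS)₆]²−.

Each isothiocyanate is −1; balancing the −2 overall charge requires Hf(IV).
Hafnium is a group-4 element; Hf(IV) is therefore d⁰.
In an octahedral field the d⁰ configuration is t₂g⁰e_g⁰, giving 0 unpaired electrons.

0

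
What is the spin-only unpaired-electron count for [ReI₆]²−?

3 unpaired electrons

Summing ligand charges against the −2 overall charge gives an oxidation state of +4 for rhenium.
Re sits in group 7, so the d-electron count is 7 − 4 = 3.
In an octahedral field the d³ configuration is t₂g³e_g⁰ (only one arrangement possible), giving 3 unpaired electrons.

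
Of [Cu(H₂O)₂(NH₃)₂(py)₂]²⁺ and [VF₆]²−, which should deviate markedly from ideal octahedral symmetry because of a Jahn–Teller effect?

[Cu(H₂O)₂(NH₃)₂(py)₂]²⁺: Water is neutral; ammonia is neutral; pyridine is neutral; balancing the +2 overall charge requires Cu(II). Group 11 minus oxidation state 2 gives a d⁹ configuration. The t₂g⁶e_g³ configuration has an unevenly filled e_g set; the Jahn–Teller theorem predicts a tetragonal distortion (typically axial elongation) to lift the degeneracy.
[VF₆]²−: Summing ligand charges against the −2 overall charge gives an oxidation state of +4 for vanadium. V sits in group 5, so the d-electron count is 5 − 4 = 1. The d¹ configuration leaves the e_g set evenly filled (or empty) — no strong Jahn–Teller driving force.

[Cu(H₂O)₂(NH₃)₂(py)₂]²⁺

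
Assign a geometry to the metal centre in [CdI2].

linear

Each iodide is −1; balancing the 0 overall charge requires Cd(II).
Cadmium is a group-12 element; Cd(II) is therefore d¹⁰.
With 2 monodentate ligands the coordination number is 2.
A d¹⁰ ion with only two ligands adopts a linear arrangement (sp hybridisation; no CFSE preference).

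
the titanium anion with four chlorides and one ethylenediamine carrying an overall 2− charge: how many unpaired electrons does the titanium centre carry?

Each chloride is −1; ethylenediamine is neutral; balancing the −2 overall charge requires Ti(II).
Ti sits in group 4, so the d-electron count is 4 − 2 = 2.
Counting donor atoms: 4×chloride (monodentate) → 4 donors; 1×ethylenediamine (bidentate) → 2 donors. Coordination number = 6.
In an octahedral field the d² configuration is t₂g²e_g⁰ (only one arrangement possible), giving 2 unpaired electrons.

2 unpaired electrons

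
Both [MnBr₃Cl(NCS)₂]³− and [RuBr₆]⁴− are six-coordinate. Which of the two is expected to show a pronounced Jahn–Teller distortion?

[MnBr₃Cl(NCS)₂]³−

[MnBr₃Cl(NCS)₂]³−: Summing ligand charges against the −3 overall charge gives an oxidation state of +3 for manganese. Manganese is a group-7 element; Mn(III) is therefore d⁴. Bromide, chloride, and isothiocyanate are weak-field ligands for a first-row metal, so the complex is high-spin. The t₂g³e_g¹ (high-spin) configuration has an unevenly filled e_g set; the Jahn–Teller theorem predicts a tetragonal distortion (typically axial elongation) to lift the degeneracy.
[RuBr₆]⁴−: Each bromide is −1; balancing the −4 overall charge requires Ru(II). Ru sits in group 8, so the d-electron count is 8 − 2 = 6. A 4d ion has a large Δₒ and is invariably low-spin. The d⁶ configuration leaves the e_g set evenly filled (or empty) — no strong Jahn–Teller driving force.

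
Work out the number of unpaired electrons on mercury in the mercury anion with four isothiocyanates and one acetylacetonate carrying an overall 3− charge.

0

Each isothiocyanate is −1; each acetylacetonate is −1; balancing the −3 overall charge requires Hg(II).
Mercury is a group-12 element; Hg(II) is therefore d¹⁰.
Counting donor atoms: 4×isothiocyanate (monodentate) → 4 donors; 1×acetylacetonate (bidentate) → 2 donors. Coordination number = 6.
In an octahedral field the d¹⁰ configuration is t₂g⁶e_g⁴, giving 0 unpaired electrons.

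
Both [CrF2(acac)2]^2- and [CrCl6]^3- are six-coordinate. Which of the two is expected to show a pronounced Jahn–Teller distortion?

[CrF2(acac)2]^2-

[CrF2(acac)2]^2-: Summing ligand charges against the −2 overall charge gives an oxidation state of +2 for chromium. Group 6 minus oxidation state 2 gives a d⁴ configuration. Acetylacetonate and fluoride are weak-field ligands for a first-row metal, so the complex is high-spin. The t₂g³e_g¹ (high-spin) configuration has an unevenly filled e_g set; the Jahn–Teller theorem predicts a tetragonal distortion (typically axial elongation) to lift the degeneracy.
[CrCl6]^3-: Each chloride is −1; balancing the −3 overall charge requires Cr(III). Group 6 minus oxidation state 3 gives a d³ configuration. The d³ configuration leaves the e_g set evenly filled (or empty) — no strong Jahn–Teller driving force.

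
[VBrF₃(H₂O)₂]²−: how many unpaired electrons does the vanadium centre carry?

3

Ligand charges: each bromide is −1; each fluoride is −1; water is neutral. With an overall charge of −2 the vanadium centre must be in the +2 oxidation state.
Group 5 minus oxidation state 2 gives a d³ configuration.
In an octahedral field the d³ configuration is t₂g³e_g⁰ (only one arrangement possible), giving 3 unpaired electrons.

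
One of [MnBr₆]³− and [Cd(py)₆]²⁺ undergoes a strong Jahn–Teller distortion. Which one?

[MnBr₆]³−

[MnBr₆]³−: Summing ligand charges against the −3 overall charge gives an oxidation state of +3 for manganese. Mn sits in group 7, so the d-electron count is 7 − 3 = 4. Bromide is a weak-field ligand for a first-row metal, so the complex is high-spin. The t₂g³e_g¹ (high-spin) configuration has an unevenly filled e_g set; the Jahn–Teller theorem predicts a tetragonal distortion (typically axial elongation) to lift the degeneracy.
[Cd(py)₆]²⁺: Ligand charges: pyridine is neutral. With an overall charge of +2 the cadmium centre must be in the +2 oxidation state. Cd sits in group 12, so the d-electron count is 12 − 2 = 10. The d¹⁰ configuration leaves the e_g set evenly filled (or empty) — no strong Jahn–Teller driving force.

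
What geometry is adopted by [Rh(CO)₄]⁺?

Ligand charges: carbonyl is neutral. With an overall charge of +1 the rhodium centre must be in the +1 oxidation state.
Rhodium is a group-9 element; Rh(I) is therefore d⁸.
Coordination number: 4.
A 4d d⁸ ion has a large crystal-field splitting; square planar leaves the high-energy d_{x²−y²} orbital empty and maximises CFSE.

square planar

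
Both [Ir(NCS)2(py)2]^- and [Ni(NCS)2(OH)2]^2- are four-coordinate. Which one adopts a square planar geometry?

For [Ir(NCS)2(py)2]^-: Summing ligand charges against the −1 overall charge gives an oxidation state of +1 for iridium. Group 9 minus oxidation state 1 gives a d⁸ configuration. A 5d d⁸ ion has a large crystal-field splitting; square planar leaves the high-energy d_{x²−y²} orbital empty and maximises CFSE. → square planar.
For [Ni(NCS)2(OH)2]^2-: Ligand charges: each isothiocyanate is −1; each hydroxide is −1. With an overall charge of −2 the nickel centre must be in the +2 oxidation state. Nickel is a group-10 element; Ni(II) is therefore d⁸. Hydroxide and isothiocyanate are weak-field ligands. With weak-field ligands the CFSE gain from square planar is small, so a 3d d⁸ ion takes the sterically preferred tetrahedral geometry. → tetrahedral.

[Ir(NCS)2(py)2]^-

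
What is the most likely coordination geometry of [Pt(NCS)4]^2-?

Summing ligand charges against the −2 overall charge gives an oxidation state of +2 for platinum.
Pt sits in group 10, so the d-electron count is 10 − 2 = 8.
With 4 monodentate ligands the coordination number is 4.
A 5d d⁸ ion has a large crystal-field splitting; square planar leaves the high-energy d_{x²−y²} orbital empty and maximises CFSE.

square planar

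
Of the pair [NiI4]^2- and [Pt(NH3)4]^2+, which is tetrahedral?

[NiI4]^2-

For [NiI4]^2-: Each iodide is −1; balancing the −2 overall charge requires Ni(II). Group 10 minus oxidation state 2 gives a d⁸ configuration. Iodide is a weak-field ligand. With weak-field ligands the CFSE gain from square planar is small, so a 3d d⁸ ion takes the sterically preferred tetrahedral geometry. → tetrahedral.
For [Pt(NH3)4]^2+: Summing ligand charges against the +2 overall charge gives an oxidation state of +2 for platinum. Pt sits in group 10, so the d-electron count is 10 − 2 = 8. A 5d d⁸ ion has a large crystal-field splitting; square planar leaves the high-energy d_{x²−y²} orbital empty and maximises CFSE. → square planar.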